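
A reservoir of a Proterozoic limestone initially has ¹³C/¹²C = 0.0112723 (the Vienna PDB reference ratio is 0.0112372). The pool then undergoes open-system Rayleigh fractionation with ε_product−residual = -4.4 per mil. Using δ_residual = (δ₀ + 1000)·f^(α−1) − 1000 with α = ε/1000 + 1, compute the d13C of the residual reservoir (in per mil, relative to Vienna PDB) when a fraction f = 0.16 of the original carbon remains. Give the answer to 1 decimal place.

δ₀ = (0.0112723/0.0112372 − 1)×1000 = (1.003124 − 1)×1000 = 3.124 per mil
α − 1 = ε/1000 = -0.0044
f^(α−1) = 0.16^(-0.0044) = 1.008096
δ_res = (3.124 + 1000) × 1.008096 − 1000 = 1011.245 − 1000 = 11.24 per mil

11.2 per mil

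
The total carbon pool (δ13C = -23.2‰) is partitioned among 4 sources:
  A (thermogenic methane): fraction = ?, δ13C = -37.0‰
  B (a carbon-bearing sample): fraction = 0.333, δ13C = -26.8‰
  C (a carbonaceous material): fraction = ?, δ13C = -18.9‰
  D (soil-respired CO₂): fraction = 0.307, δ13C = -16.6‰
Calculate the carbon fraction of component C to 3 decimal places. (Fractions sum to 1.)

Let f_C and f_A be the unknown fractions; fractions sum to 1 so f_C + f_A = 0.360.
Mass balance: Σ fᵢ·δᵢ = δ_bulk ⇒ f_C·(-18.9) + f_A·(-37.0) = -23.2 − (-14.021) = -9.179
Substitute f_A = 0.360 − f_C:
f_C·(-18.9 − -37.0) = -9.179 − 0.360×(-37.0) = 4.141
f_C = 4.141 / 18.1 = 0.2288

0.229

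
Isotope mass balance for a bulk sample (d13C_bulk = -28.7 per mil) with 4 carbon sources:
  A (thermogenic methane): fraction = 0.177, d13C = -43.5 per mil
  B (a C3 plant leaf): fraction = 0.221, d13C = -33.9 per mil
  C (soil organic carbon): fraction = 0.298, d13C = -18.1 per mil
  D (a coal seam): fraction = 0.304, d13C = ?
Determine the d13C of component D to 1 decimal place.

-26.7 per mil

Isotope mass balance: δ_bulk = Σ fᵢ·δᵢ.
-28.7 = 0.177×(-43.5) + 0.221×(-33.9) + 0.298×(-18.1) + 0.304×δ_D
0.304·δ_D = -28.7 − (-20.585) = -8.115
δ_D = -8.115 / 0.304 = -26.69 per mil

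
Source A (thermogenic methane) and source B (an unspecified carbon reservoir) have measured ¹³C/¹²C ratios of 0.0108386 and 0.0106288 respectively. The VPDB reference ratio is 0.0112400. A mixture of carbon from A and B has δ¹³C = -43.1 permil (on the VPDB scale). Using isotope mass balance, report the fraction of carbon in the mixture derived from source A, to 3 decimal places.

0.604

δ_A = (0.0108386/0.0112400 − 1)×1000 = (0.964288 − 1)×1000 = -35.712 permil
δ_B = (0.0106288/0.0112400 − 1)×1000 = (0.945623 − 1)×1000 = -54.377 permil
f_A = (δ_mix − δ_B)/(δ_A − δ_B) = (-43.1 − (-54.377))/(-35.712 − (-54.377))
f_A = 11.277 / 18.665 = 0.6042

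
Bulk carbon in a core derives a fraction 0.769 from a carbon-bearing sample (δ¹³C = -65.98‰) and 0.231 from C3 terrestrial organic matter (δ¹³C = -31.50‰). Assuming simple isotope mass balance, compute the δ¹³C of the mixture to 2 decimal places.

δ_mix = f_A·δ_A + f_B·δ_B
δ_mix = 0.769 × (-65.98) + 0.231 × (-31.50)
δ_mix = -50.739 + -7.277 = -58.015‰

-58.02‰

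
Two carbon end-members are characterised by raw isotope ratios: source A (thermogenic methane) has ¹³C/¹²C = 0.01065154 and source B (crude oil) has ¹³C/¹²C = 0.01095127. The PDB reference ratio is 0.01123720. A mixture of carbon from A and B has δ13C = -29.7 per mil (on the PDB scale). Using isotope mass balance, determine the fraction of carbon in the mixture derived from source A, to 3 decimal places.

δ_A = (0.01065154/0.01123720 − 1)×1000 = (0.947882 − 1)×1000 = -52.118 per mil
δ_B = (0.01095127/0.01123720 − 1)×1000 = (0.974555 − 1)×1000 = -25.445 per mil
f_A = (δ_mix − δ_B)/(δ_A − δ_B) = (-29.7 − (-25.445))/(-52.118 − (-25.445))
f_A = -4.255 / -26.673 = 0.1595

0.160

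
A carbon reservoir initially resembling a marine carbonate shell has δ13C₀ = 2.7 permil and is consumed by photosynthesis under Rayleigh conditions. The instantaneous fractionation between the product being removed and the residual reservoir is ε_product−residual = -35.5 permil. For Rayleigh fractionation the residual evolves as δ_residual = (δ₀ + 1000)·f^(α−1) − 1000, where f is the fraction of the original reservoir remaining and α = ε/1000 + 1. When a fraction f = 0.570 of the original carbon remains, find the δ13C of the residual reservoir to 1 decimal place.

Rayleigh residual: δ_res = (δ₀ + 1000)·f^(α−1) − 1000
α = ε/1000 + 1 = 0.96450, so α − 1 = -0.03550
f^(α−1) = 0.570^(-0.03550) = 1.020156
δ_res = (2.7 + 1000) × 1.020156 − 1000 = 1022.910 − 1000 = 22.91 permil

22.9 permil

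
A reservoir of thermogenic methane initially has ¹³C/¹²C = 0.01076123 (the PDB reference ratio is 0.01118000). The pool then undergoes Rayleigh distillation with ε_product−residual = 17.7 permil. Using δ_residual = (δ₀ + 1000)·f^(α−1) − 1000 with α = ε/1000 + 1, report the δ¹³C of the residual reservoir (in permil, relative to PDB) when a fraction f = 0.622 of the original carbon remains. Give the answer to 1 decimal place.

-45.5 permil

δ₀ = (0.01076123/0.01118000 − 1)×1000 = (0.962543 − 1)×1000 = -37.457 permil
α − 1 = ε/1000 = 0.0177
f^(α−1) = 0.622^(0.0177) = 0.991631
δ_res = (-37.457 + 1000) × 0.991631 − 1000 = 954.487 − 1000 = -45.51 permil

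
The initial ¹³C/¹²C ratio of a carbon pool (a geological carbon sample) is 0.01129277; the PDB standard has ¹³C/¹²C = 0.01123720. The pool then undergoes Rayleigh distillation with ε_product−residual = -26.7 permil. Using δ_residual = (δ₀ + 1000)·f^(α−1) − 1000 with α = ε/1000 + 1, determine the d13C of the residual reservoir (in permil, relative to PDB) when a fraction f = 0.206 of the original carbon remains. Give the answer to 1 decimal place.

48.2 permil

δ₀ = (0.01129277/0.01123720 − 1)×1000 = (1.004945 − 1)×1000 = 4.945 permil
α − 1 = ε/1000 = -0.0267
f^(α−1) = 0.206^(-0.0267) = 1.043085
δ_res = (4.945 + 1000) × 1.043085 − 1000 = 1048.243 − 1000 = 48.24 permil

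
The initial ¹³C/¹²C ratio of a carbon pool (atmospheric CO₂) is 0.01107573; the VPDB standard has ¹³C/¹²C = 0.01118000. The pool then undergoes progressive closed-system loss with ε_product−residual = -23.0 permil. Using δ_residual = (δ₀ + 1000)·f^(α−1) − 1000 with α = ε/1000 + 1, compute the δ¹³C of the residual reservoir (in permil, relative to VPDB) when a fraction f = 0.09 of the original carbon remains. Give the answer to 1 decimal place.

δ₀ = (0.01107573/0.01118000 − 1)×1000 = (0.990674 − 1)×1000 = -9.326 permil
α − 1 = ε/1000 = -0.0230
f^(α−1) = 0.09^(-0.0230) = 1.056945
δ_res = (-9.326 + 1000) × 1.056945 − 1000 = 1047.088 − 1000 = 47.09 permil

47.1 permil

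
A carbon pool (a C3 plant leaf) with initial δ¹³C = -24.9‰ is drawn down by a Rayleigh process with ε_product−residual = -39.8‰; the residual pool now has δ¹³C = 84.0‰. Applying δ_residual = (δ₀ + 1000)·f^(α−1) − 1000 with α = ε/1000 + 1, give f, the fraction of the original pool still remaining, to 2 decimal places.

0.07

α − 1 = ε/1000 = -0.0398
(δ_res + 1000)/(δ₀ + 1000) = (84.0 + 1000)/(-24.9 + 1000) = 1084.0/975.1 = 1.111681
f = 1.111681^(1/-0.0398) = exp(ln(1.111681)/-0.0398) = exp(0.10587/-0.0398)
f = exp(-2.6601) = 0.0699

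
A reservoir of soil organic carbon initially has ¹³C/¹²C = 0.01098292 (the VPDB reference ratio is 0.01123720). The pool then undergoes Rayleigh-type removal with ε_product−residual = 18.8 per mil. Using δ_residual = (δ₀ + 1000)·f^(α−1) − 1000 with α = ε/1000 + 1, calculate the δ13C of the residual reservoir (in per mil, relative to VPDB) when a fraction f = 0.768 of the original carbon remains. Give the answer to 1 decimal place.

-27.5 per mil

δ₀ = (0.01098292/0.01123720 − 1)×1000 = (0.977372 − 1)×1000 = -22.628 per mil
α − 1 = ε/1000 = 0.0188
f^(α−1) = 0.768^(0.0188) = 0.995050
δ_res = (-22.628 + 1000) × 0.995050 − 1000 = 972.533 − 1000 = -27.47 per mil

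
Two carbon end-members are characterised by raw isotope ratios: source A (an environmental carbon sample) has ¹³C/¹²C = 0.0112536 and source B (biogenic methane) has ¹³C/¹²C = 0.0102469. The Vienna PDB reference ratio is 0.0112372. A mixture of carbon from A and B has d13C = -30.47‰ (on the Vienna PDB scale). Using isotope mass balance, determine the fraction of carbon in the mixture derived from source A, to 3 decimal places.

0.644

δ_A = (0.0112536/0.0112372 − 1)×1000 = (1.001459 − 1)×1000 = 1.459‰
δ_B = (0.0102469/0.0112372 − 1)×1000 = (0.911873 − 1)×1000 = -88.127‰
f_A = (δ_mix − δ_B)/(δ_A − δ_B) = (-30.47 − (-88.127))/(1.459 − (-88.127))
f_A = 57.657 / 89.586 = 0.6436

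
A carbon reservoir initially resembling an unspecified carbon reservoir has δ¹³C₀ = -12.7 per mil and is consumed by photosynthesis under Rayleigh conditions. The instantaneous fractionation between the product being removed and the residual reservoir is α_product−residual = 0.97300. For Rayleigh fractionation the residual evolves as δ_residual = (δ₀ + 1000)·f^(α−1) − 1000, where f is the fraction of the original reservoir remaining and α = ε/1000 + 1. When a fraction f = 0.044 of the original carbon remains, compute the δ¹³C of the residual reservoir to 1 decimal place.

74.2 per mil

Rayleigh residual: δ_res = (δ₀ + 1000)·f^(α−1) − 1000
α − 1 = -0.02700
f^(α−1) = 0.044^(-0.02700) = 1.087995
δ_res = (-12.7 + 1000) × 1.087995 − 1000 = 1074.177 − 1000 = 74.18 per mil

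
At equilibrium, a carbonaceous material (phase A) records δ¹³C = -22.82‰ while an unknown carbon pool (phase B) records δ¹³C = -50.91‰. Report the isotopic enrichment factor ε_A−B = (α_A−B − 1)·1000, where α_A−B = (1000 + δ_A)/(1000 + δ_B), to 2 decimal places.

α_A−B = (1000 + -22.82) / (1000 + -50.91) = 977.18 / 949.09 = 1.029597
ε_A−B = (1.029597 − 1) × 1000 = 29.597‰
(The approximation ε ≈ δ_A − δ_B would give 28.09‰.)

29.60‰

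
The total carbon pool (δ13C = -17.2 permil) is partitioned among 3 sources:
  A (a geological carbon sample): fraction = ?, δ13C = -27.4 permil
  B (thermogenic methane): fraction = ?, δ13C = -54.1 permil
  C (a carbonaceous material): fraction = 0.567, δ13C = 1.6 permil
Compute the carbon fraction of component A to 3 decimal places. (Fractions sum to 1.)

Let f_A and f_B be the unknown fractions; fractions sum to 1 so f_A + f_B = 0.433.
Mass balance: Σ fᵢ·δᵢ = δ_bulk ⇒ f_A·(-27.4) + f_B·(-54.1) = -17.2 − (0.907) = -18.107
Substitute f_B = 0.433 − f_A:
f_A·(-27.4 − -54.1) = -18.107 − 0.433×(-54.1) = 5.318
f_A = 5.318 / 26.7 = 0.1992

0.199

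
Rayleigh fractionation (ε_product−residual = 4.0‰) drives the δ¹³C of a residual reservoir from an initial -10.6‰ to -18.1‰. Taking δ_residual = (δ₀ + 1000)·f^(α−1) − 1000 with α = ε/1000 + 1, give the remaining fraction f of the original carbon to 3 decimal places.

α − 1 = ε/1000 = 0.0040
(δ_res + 1000)/(δ₀ + 1000) = (-18.1 + 1000)/(-10.6 + 1000) = 981.9/989.4 = 0.992420
f = 0.992420^(1/0.0040) = exp(ln(0.992420)/0.0040) = exp(-0.00761/0.0040)
f = exp(-1.9023) = 0.1492

0.149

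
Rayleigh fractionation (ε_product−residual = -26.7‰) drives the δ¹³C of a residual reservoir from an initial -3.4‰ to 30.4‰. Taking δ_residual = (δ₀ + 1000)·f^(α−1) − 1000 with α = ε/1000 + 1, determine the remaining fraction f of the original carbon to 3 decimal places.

0.287

α − 1 = ε/1000 = -0.0267
(δ_res + 1000)/(δ₀ + 1000) = (30.4 + 1000)/(-3.4 + 1000) = 1030.4/996.6 = 1.033915
f = 1.033915^(1/-0.0267) = exp(ln(1.033915)/-0.0267) = exp(0.03335/-0.0267)
f = exp(-1.2492) = 0.2867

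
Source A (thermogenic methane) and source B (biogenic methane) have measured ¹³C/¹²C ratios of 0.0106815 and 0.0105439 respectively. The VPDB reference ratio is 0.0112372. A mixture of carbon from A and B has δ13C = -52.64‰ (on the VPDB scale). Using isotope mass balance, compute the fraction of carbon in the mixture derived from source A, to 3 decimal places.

0.740

δ_A = (0.0106815/0.0112372 − 1)×1000 = (0.950548 − 1)×1000 = -49.452‰
δ_B = (0.0105439/0.0112372 − 1)×1000 = (0.938303 − 1)×1000 = -61.697‰
f_A = (δ_mix − δ_B)/(δ_A − δ_B) = (-52.64 − (-61.697))/(-49.452 − (-61.697))
f_A = 9.057 / 12.245 = 0.7396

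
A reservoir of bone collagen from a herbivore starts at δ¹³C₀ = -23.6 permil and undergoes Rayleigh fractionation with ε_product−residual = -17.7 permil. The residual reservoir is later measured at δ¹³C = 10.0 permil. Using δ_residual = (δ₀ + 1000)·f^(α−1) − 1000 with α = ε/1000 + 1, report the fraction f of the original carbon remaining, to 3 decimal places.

α − 1 = ε/1000 = -0.0177
(δ_res + 1000)/(δ₀ + 1000) = (10.0 + 1000)/(-23.6 + 1000) = 1010.0/976.4 = 1.034412
f = 1.034412^(1/-0.0177) = exp(ln(1.034412)/-0.0177) = exp(0.03383/-0.0177)
f = exp(-1.9115) = 0.1479

0.148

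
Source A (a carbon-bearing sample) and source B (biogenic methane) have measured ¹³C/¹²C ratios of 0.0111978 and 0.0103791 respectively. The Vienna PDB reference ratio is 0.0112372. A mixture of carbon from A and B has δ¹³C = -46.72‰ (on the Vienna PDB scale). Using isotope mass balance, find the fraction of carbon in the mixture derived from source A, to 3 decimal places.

δ_A = (0.0111978/0.0112372 − 1)×1000 = (0.996494 − 1)×1000 = -3.506‰
δ_B = (0.0103791/0.0112372 − 1)×1000 = (0.923638 − 1)×1000 = -76.362‰
f_A = (δ_mix − δ_B)/(δ_A − δ_B) = (-46.72 − (-76.362))/(-3.506 − (-76.362))
f_A = 29.642 / 72.856 = 0.4069

0.407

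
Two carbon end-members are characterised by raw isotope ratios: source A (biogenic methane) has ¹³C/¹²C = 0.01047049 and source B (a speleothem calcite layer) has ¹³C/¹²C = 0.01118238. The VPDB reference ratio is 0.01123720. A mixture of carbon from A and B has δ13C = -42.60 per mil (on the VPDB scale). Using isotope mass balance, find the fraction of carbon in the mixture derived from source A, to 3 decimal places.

δ_A = (0.01047049/0.01123720 − 1)×1000 = (0.931770 − 1)×1000 = -68.230 per mil
δ_B = (0.01118238/0.01123720 − 1)×1000 = (0.995122 − 1)×1000 = -4.878 per mil
f_A = (δ_mix − δ_B)/(δ_A − δ_B) = (-42.60 − (-4.878))/(-68.230 − (-4.878))
f_A = -37.722 / -63.351 = 0.5954

0.595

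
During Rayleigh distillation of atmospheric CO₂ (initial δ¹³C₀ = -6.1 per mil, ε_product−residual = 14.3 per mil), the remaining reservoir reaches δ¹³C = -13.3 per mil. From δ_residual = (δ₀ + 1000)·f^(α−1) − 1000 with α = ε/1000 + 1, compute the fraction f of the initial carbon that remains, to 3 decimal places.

α − 1 = ε/1000 = 0.0143
(δ_res + 1000)/(δ₀ + 1000) = (-13.3 + 1000)/(-6.1 + 1000) = 986.7/993.9 = 0.992756
f = 0.992756^(1/0.0143) = exp(ln(0.992756)/0.0143) = exp(-0.00727/0.0143)
f = exp(-0.5084) = 0.6014

0.601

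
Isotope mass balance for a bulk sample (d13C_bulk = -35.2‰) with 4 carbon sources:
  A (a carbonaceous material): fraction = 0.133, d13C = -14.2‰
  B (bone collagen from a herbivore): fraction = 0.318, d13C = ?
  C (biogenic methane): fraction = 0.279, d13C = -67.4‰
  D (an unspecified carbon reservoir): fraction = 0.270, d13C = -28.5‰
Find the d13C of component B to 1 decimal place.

-21.4‰

Isotope mass balance: δ_bulk = Σ fᵢ·δᵢ.
-35.2 = 0.133×(-14.2) + 0.318×δ_B + 0.279×(-67.4) + 0.270×(-28.5)
0.318·δ_B = -35.2 − (-28.388) = -6.812
δ_B = -6.812 / 0.318 = -21.42‰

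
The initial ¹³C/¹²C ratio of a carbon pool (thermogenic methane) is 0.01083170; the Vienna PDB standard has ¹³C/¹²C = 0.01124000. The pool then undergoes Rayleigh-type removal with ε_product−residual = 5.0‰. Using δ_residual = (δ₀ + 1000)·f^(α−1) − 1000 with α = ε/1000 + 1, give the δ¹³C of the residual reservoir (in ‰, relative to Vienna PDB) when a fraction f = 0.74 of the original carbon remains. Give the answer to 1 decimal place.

-37.8‰

δ₀ = (0.01083170/0.01124000 − 1)×1000 = (0.963674 − 1)×1000 = -36.326‰
α − 1 = ε/1000 = 0.0050
f^(α−1) = 0.74^(0.0050) = 0.998496
δ_res = (-36.326 + 1000) × 0.998496 − 1000 = 962.225 − 1000 = -37.78‰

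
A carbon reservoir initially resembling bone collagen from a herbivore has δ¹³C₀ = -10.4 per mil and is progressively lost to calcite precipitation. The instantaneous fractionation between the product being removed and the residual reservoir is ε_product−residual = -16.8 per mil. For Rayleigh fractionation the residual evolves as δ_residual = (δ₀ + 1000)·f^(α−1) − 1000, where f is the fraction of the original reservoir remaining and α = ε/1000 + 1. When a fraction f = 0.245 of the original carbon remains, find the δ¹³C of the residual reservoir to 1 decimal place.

13.3 per mil

Rayleigh residual: δ_res = (δ₀ + 1000)·f^(α−1) − 1000
α = ε/1000 + 1 = 0.98320, so α − 1 = -0.01680
f^(α−1) = 0.245^(-0.01680) = 1.023911
δ_res = (-10.4 + 1000) × 1.023911 − 1000 = 1013.262 − 1000 = 13.26 per mil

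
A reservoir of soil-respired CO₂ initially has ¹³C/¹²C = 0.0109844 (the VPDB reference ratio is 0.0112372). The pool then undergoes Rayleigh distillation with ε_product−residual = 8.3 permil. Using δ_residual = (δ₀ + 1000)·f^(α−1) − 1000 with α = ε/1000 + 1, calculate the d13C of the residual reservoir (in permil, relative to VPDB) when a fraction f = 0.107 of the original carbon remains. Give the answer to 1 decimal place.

δ₀ = (0.0109844/0.0112372 − 1)×1000 = (0.977503 − 1)×1000 = -22.497 permil
α − 1 = ε/1000 = 0.0083
f^(α−1) = 0.107^(0.0083) = 0.981621
δ_res = (-22.497 + 1000) × 0.981621 − 1000 = 959.538 − 1000 = -40.46 permil

-40.5 permil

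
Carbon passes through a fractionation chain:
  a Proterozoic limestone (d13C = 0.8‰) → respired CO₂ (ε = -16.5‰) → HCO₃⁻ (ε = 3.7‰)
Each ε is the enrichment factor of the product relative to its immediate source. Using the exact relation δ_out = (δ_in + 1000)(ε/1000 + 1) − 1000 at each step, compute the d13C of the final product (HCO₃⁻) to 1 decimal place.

step 1: δ = (0.80 + 1000)·(-16.5/1000 + 1) − 1000 = -15.71‰
step 2: δ = (-15.71 + 1000)·(3.7/1000 + 1) − 1000 = -12.07‰

-12.1‰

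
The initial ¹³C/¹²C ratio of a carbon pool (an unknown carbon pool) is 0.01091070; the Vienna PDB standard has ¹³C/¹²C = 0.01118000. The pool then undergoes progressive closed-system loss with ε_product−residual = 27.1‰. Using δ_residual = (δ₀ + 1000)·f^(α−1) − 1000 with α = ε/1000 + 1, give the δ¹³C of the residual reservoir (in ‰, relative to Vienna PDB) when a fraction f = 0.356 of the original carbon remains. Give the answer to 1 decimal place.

δ₀ = (0.01091070/0.01118000 − 1)×1000 = (0.975912 − 1)×1000 = -24.088‰
α − 1 = ε/1000 = 0.0271
f^(α−1) = 0.356^(0.0271) = 0.972399
δ_res = (-24.088 + 1000) × 0.972399 − 1000 = 948.976 − 1000 = -51.02‰

-51.0‰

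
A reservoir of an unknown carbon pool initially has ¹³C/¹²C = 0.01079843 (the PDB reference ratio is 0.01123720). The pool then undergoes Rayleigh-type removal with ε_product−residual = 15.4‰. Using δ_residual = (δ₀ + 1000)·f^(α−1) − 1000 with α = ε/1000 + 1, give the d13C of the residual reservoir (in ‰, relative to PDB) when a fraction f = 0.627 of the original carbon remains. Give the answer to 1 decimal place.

δ₀ = (0.01079843/0.01123720 − 1)×1000 = (0.960954 − 1)×1000 = -39.046‰
α − 1 = ε/1000 = 0.0154
f^(α−1) = 0.627^(0.0154) = 0.992837
δ_res = (-39.046 + 1000) × 0.992837 − 1000 = 954.070 − 1000 = -45.93‰

-45.9‰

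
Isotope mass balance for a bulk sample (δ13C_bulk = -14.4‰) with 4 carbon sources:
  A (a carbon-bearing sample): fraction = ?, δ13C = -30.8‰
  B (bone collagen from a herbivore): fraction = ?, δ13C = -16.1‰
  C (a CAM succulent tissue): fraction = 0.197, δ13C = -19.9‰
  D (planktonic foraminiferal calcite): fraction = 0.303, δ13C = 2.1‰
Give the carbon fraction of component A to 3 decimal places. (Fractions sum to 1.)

0.209

Let f_A and f_B be the unknown fractions; fractions sum to 1 so f_A + f_B = 0.500.
Mass balance: Σ fᵢ·δᵢ = δ_bulk ⇒ f_A·(-30.8) + f_B·(-16.1) = -14.4 − (-3.284) = -11.116
Substitute f_B = 0.500 − f_A:
f_A·(-30.8 − -16.1) = -11.116 − 0.500×(-16.1) = -3.066
f_A = -3.066 / -14.7 = 0.2086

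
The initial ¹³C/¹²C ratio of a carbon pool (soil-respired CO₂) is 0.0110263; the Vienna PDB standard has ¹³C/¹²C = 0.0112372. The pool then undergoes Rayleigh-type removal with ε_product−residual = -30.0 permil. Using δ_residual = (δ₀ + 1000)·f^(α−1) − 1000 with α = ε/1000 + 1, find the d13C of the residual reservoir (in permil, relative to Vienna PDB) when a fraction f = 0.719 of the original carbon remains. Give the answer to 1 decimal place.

-9.0 permil

δ₀ = (0.0110263/0.0112372 − 1)×1000 = (0.981232 − 1)×1000 = -18.768 permil
α − 1 = ε/1000 = -0.0300
f^(α−1) = 0.719^(-0.0300) = 1.009946
δ_res = (-18.768 + 1000) × 1.009946 − 1000 = 990.991 − 1000 = -9.01 permil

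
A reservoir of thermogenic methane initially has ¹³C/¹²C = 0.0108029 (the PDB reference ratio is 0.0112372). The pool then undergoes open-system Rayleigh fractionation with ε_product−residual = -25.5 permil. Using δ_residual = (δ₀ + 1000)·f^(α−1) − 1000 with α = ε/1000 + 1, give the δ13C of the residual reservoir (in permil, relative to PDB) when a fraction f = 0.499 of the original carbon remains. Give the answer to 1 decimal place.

δ₀ = (0.0108029/0.0112372 − 1)×1000 = (0.961352 − 1)×1000 = -38.648 permil
α − 1 = ε/1000 = -0.0255
f^(α−1) = 0.499^(-0.0255) = 1.017884
δ_res = (-38.648 + 1000) × 1.017884 − 1000 = 978.545 − 1000 = -21.46 permil

-21.5 permil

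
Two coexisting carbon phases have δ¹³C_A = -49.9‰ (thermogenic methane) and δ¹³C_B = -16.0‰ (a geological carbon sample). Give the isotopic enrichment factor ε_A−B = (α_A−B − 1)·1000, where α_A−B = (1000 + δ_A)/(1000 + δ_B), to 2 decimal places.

-34.45‰

α_A−B = (1000 + -49.9) / (1000 + -16.0) = 950.1 / 984.0 = 0.965549
ε_A−B = (0.965549 − 1) × 1000 = -34.451‰
(The approximation ε ≈ δ_A − δ_B would give -33.9‰.)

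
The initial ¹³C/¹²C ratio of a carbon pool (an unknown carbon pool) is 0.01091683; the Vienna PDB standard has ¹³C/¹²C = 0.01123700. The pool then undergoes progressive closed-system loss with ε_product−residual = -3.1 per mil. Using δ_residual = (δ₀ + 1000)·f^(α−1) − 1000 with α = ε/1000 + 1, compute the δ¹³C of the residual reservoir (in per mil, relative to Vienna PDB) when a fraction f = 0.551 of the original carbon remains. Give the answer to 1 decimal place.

δ₀ = (0.01091683/0.01123700 − 1)×1000 = (0.971508 − 1)×1000 = -28.492 per mil
α − 1 = ε/1000 = -0.0031
f^(α−1) = 0.551^(-0.0031) = 1.001849
δ_res = (-28.492 + 1000) × 1.001849 − 1000 = 973.304 − 1000 = -26.70 per mil

-26.7 per mil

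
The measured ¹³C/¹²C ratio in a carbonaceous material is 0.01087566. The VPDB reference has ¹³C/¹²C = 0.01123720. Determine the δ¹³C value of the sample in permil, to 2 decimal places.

δ¹³C = (R_sample / R_standard − 1) × 1000
R_sample / R_standard = 0.01087566 / 0.01123720 = 0.967827
δ¹³C = (0.967827 − 1) × 1000 = -32.173 permil

-32.17 permil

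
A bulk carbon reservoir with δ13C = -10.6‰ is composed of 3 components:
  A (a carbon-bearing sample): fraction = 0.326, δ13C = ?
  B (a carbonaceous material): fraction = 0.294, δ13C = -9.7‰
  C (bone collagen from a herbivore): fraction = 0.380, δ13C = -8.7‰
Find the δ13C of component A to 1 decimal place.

Isotope mass balance: δ_bulk = Σ fᵢ·δᵢ.
-10.6 = 0.326×δ_A + 0.294×(-9.7) + 0.380×(-8.7)
0.326·δ_A = -10.6 − (-6.158) = -4.442
δ_A = -4.442 / 0.326 = -13.63‰

-13.6‰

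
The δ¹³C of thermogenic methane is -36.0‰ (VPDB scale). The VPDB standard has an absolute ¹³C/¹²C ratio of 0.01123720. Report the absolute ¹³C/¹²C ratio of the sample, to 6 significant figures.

0.0108327

R_sample = R_standard × (δ¹³C/1000 + 1)
R_sample = 0.01123720 × (-36.0/1000 + 1) = 0.01123720 × 0.964000
R_sample = 0.0108327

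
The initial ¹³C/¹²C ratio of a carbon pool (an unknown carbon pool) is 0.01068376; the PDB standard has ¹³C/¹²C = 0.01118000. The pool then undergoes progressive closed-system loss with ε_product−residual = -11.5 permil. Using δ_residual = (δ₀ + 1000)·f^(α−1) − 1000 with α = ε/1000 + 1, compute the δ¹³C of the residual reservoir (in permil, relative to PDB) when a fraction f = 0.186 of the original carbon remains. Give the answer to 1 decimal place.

δ₀ = (0.01068376/0.01118000 − 1)×1000 = (0.955614 − 1)×1000 = -44.386 permil
α − 1 = ε/1000 = -0.0115
f^(α−1) = 0.186^(-0.0115) = 1.019531
δ_res = (-44.386 + 1000) × 1.019531 − 1000 = 974.278 − 1000 = -25.72 permil

-25.7 permil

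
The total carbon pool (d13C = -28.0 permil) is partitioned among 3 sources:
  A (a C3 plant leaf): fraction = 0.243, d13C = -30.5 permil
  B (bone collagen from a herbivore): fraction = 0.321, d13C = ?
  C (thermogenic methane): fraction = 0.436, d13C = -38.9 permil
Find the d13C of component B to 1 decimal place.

Isotope mass balance: δ_bulk = Σ fᵢ·δᵢ.
-28.0 = 0.243×(-30.5) + 0.321×δ_B + 0.436×(-38.9)
0.321·δ_B = -28.0 − (-24.372) = -3.628
δ_B = -3.628 / 0.321 = -11.30 permil

-11.3 permil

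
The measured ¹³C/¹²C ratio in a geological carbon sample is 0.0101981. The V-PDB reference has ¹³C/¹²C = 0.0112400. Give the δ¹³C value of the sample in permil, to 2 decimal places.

δ¹³C = (R_sample / R_standard − 1) × 1000
R_sample / R_standard = 0.0101981 / 0.0112400 = 0.907304
δ¹³C = (0.907304 − 1) × 1000 = -92.696 permil

-92.70 permil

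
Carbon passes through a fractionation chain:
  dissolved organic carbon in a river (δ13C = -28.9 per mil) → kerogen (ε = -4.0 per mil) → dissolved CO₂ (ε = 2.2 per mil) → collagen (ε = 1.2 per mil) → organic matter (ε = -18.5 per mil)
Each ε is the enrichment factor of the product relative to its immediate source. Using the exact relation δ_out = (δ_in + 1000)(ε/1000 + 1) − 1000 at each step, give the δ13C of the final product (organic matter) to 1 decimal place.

-47.4 per mil

step 1: δ = (-28.90 + 1000)·(-4.0/1000 + 1) − 1000 = -32.78 per mil
step 2: δ = (-32.78 + 1000)·(2.2/1000 + 1) − 1000 = -30.66 per mil
step 3: δ = (-30.66 + 1000)·(1.2/1000 + 1) − 1000 = -29.49 per mil
step 4: δ = (-29.49 + 1000)·(-18.5/1000 + 1) − 1000 = -47.45 per mil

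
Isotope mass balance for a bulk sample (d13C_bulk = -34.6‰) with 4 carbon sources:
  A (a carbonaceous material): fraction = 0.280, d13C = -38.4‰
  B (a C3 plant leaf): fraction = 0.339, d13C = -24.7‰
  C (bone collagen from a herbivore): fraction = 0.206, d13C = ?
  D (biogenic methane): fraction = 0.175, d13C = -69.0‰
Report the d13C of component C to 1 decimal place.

-16.5‰

Isotope mass balance: δ_bulk = Σ fᵢ·δᵢ.
-34.6 = 0.280×(-38.4) + 0.339×(-24.7) + 0.206×δ_C + 0.175×(-69.0)
0.206·δ_C = -34.6 − (-31.200) = -3.400
δ_C = -3.400 / 0.206 = -16.50‰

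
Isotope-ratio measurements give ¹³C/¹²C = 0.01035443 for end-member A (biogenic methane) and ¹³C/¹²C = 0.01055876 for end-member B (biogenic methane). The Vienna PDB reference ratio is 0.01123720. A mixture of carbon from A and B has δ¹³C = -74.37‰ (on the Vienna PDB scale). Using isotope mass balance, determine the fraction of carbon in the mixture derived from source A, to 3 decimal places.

δ_A = (0.01035443/0.01123720 − 1)×1000 = (0.921442 − 1)×1000 = -78.558‰
δ_B = (0.01055876/0.01123720 − 1)×1000 = (0.939626 − 1)×1000 = -60.374‰
f_A = (δ_mix − δ_B)/(δ_A − δ_B) = (-74.37 − (-60.374))/(-78.558 − (-60.374))
f_A = -13.996 / -18.183 = 0.7697

0.770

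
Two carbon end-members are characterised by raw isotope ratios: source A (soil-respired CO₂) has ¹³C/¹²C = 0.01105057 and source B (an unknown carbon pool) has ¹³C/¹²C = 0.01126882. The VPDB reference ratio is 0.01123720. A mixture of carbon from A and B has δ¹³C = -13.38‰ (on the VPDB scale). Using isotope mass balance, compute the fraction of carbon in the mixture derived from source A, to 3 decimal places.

δ_A = (0.01105057/0.01123720 − 1)×1000 = (0.983392 − 1)×1000 = -16.608‰
δ_B = (0.01126882/0.01123720 − 1)×1000 = (1.002814 − 1)×1000 = 2.814‰
f_A = (δ_mix − δ_B)/(δ_A − δ_B) = (-13.38 − (2.814))/(-16.608 − (2.814))
f_A = -16.194 / -19.422 = 0.8338

0.834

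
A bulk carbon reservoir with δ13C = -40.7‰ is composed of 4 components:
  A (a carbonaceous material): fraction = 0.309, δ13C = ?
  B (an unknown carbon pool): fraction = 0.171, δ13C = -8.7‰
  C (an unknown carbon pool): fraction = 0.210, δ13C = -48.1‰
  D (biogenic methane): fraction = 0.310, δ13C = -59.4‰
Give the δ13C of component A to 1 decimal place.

Isotope mass balance: δ_bulk = Σ fᵢ·δᵢ.
-40.7 = 0.309×δ_A + 0.171×(-8.7) + 0.210×(-48.1) + 0.310×(-59.4)
0.309·δ_A = -40.7 − (-30.003) = -10.697
δ_A = -10.697 / 0.309 = -34.62‰

-34.6‰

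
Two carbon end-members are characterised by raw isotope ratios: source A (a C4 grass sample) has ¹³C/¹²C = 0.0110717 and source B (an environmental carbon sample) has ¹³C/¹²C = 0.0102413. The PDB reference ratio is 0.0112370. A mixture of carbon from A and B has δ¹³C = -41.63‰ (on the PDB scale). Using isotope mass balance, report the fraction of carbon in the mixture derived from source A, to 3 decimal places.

0.636

δ_A = (0.0110717/0.0112370 − 1)×1000 = (0.985290 − 1)×1000 = -14.710‰
δ_B = (0.0102413/0.0112370 − 1)×1000 = (0.911391 − 1)×1000 = -88.609‰
f_A = (δ_mix − δ_B)/(δ_A − δ_B) = (-41.63 − (-88.609))/(-14.710 − (-88.609))
f_A = 46.979 / 73.899 = 0.6357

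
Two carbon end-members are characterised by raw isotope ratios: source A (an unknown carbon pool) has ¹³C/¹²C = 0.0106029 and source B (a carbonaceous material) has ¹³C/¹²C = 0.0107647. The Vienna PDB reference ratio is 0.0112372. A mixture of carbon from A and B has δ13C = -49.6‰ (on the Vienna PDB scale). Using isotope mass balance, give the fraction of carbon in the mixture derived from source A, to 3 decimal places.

0.525

δ_A = (0.0106029/0.0112372 − 1)×1000 = (0.943554 − 1)×1000 = -56.446‰
δ_B = (0.0107647/0.0112372 − 1)×1000 = (0.957952 − 1)×1000 = -42.048‰
f_A = (δ_mix − δ_B)/(δ_A − δ_B) = (-49.6 − (-42.048))/(-56.446 − (-42.048))
f_A = -7.552 / -14.399 = 0.5245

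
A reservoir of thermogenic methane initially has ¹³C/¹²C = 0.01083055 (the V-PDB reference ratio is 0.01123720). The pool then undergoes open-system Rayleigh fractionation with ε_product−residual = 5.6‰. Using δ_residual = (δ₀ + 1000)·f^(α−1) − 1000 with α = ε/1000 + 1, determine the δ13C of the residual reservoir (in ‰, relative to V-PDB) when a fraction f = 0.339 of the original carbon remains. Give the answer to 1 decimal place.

-42.0‰

δ₀ = (0.01083055/0.01123720 − 1)×1000 = (0.963812 − 1)×1000 = -36.188‰
α − 1 = ε/1000 = 0.0056
f^(α−1) = 0.339^(0.0056) = 0.993960
δ_res = (-36.188 + 1000) × 0.993960 − 1000 = 957.991 − 1000 = -42.01‰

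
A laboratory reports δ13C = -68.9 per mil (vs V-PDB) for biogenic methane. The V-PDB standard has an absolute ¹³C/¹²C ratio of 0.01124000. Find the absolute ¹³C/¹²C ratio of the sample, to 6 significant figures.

R_sample = R_standard × (δ13C/1000 + 1)
R_sample = 0.01124000 × (-68.9/1000 + 1) = 0.01124000 × 0.931100
R_sample = 0.0104656

0.0104656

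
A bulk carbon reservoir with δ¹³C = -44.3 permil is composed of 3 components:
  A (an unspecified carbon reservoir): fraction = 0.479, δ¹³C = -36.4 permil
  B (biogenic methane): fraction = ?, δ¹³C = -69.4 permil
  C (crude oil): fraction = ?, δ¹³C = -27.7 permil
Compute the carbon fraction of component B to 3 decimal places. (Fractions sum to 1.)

Let f_B and f_C be the unknown fractions; fractions sum to 1 so f_B + f_C = 0.521.
Mass balance: Σ fᵢ·δᵢ = δ_bulk ⇒ f_B·(-69.4) + f_C·(-27.7) = -44.3 − (-17.436) = -26.864
Substitute f_C = 0.521 − f_B:
f_B·(-69.4 − -27.7) = -26.864 − 0.521×(-27.7) = -12.433
f_B = -12.433 / -41.7 = 0.2981

0.298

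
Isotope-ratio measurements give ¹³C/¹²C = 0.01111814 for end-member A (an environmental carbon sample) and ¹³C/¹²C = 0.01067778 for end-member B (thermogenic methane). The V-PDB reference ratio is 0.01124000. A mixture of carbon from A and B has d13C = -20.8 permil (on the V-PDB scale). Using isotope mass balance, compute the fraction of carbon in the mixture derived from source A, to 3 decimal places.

0.746

δ_A = (0.01111814/0.01124000 − 1)×1000 = (0.989158 − 1)×1000 = -10.842 permil
δ_B = (0.01067778/0.01124000 − 1)×1000 = (0.949980 − 1)×1000 = -50.020 permil
f_A = (δ_mix − δ_B)/(δ_A − δ_B) = (-20.8 − (-50.020))/(-10.842 − (-50.020))
f_A = 29.220 / 39.178 = 0.7458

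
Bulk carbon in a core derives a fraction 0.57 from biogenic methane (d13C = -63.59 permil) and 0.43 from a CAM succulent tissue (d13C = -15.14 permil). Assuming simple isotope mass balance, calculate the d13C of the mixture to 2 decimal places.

-42.76 permil

δ_mix = f_A·δ_A + f_B·δ_B
δ_mix = 0.57 × (-63.59) + 0.43 × (-15.14)
δ_mix = -36.246 + -6.510 = -42.756 permil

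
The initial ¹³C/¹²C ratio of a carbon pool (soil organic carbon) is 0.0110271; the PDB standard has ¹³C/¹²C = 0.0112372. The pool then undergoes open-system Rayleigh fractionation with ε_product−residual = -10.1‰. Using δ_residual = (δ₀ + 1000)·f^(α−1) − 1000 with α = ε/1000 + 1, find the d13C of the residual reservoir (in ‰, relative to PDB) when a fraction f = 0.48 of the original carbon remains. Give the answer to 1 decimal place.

-11.4‰

δ₀ = (0.0110271/0.0112372 − 1)×1000 = (0.981303 − 1)×1000 = -18.697‰
α − 1 = ε/1000 = -0.0101
f^(α−1) = 0.48^(-0.0101) = 1.007441
δ_res = (-18.697 + 1000) × 1.007441 − 1000 = 988.605 − 1000 = -11.40‰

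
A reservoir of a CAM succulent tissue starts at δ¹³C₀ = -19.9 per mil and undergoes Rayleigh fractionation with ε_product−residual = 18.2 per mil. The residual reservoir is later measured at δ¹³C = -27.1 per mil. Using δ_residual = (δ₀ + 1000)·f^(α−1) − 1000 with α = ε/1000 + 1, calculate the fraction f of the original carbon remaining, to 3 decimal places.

0.667

α − 1 = ε/1000 = 0.0182
(δ_res + 1000)/(δ₀ + 1000) = (-27.1 + 1000)/(-19.9 + 1000) = 972.9/980.1 = 0.992654
f = 0.992654^(1/0.0182) = exp(ln(0.992654)/0.0182) = exp(-0.00737/0.0182)
f = exp(-0.4051) = 0.6669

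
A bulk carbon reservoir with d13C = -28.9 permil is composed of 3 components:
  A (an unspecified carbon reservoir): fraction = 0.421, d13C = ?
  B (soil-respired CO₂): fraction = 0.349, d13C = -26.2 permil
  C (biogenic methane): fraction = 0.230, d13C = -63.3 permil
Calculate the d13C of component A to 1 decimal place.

Isotope mass balance: δ_bulk = Σ fᵢ·δᵢ.
-28.9 = 0.421×δ_A + 0.349×(-26.2) + 0.230×(-63.3)
0.421·δ_A = -28.9 − (-23.703) = -5.197
δ_A = -5.197 / 0.421 = -12.34 permil

-12.3 permil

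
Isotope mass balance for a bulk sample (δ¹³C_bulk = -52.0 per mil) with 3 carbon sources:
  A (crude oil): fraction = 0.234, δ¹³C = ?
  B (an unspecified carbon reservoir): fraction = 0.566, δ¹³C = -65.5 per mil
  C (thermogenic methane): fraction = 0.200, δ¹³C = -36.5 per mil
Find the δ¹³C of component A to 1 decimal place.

Isotope mass balance: δ_bulk = Σ fᵢ·δᵢ.
-52.0 = 0.234×δ_A + 0.566×(-65.5) + 0.200×(-36.5)
0.234·δ_A = -52.0 − (-44.373) = -7.627
δ_A = -7.627 / 0.234 = -32.59 per mil

-32.6 per mil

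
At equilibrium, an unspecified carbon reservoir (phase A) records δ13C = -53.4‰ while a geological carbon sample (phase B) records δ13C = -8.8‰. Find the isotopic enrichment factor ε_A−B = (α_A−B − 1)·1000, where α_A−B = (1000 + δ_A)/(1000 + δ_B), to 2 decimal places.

-45.00‰

α_A−B = (1000 + -53.4) / (1000 + -8.8) = 946.6 / 991.2 = 0.955004
ε_A−B = (0.955004 − 1) × 1000 = -44.996‰
(The approximation ε ≈ δ_A − δ_B would give -44.6‰.)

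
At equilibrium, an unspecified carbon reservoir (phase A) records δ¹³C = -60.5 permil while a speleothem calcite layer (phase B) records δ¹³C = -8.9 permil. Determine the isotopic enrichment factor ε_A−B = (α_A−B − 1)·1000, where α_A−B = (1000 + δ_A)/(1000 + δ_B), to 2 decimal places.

-52.06 permil

α_A−B = (1000 + -60.5) / (1000 + -8.9) = 939.5 / 991.1 = 0.947937
ε_A−B = (0.947937 − 1) × 1000 = -52.063 permil
(The approximation ε ≈ δ_A − δ_B would give -51.6 permil.)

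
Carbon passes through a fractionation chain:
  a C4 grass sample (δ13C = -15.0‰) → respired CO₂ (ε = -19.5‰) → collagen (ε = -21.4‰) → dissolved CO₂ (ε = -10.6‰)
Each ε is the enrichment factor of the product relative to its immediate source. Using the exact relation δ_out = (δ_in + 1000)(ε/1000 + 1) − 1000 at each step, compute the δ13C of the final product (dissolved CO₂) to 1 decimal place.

step 1: δ = (-15.00 + 1000)·(-19.5/1000 + 1) − 1000 = -34.21‰
step 2: δ = (-34.21 + 1000)·(-21.4/1000 + 1) − 1000 = -54.88‰
step 3: δ = (-54.88 + 1000)·(-10.6/1000 + 1) − 1000 = -64.89‰

-64.9‰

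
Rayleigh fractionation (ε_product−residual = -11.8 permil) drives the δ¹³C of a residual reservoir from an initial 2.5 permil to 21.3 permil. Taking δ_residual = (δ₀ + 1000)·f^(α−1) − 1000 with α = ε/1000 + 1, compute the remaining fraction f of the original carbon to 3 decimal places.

0.207

α − 1 = ε/1000 = -0.0118
(δ_res + 1000)/(δ₀ + 1000) = (21.3 + 1000)/(2.5 + 1000) = 1021.3/1002.5 = 1.018753
f = 1.018753^(1/-0.0118) = exp(ln(1.018753)/-0.0118) = exp(0.01858/-0.0118)
f = exp(-1.5745) = 0.2071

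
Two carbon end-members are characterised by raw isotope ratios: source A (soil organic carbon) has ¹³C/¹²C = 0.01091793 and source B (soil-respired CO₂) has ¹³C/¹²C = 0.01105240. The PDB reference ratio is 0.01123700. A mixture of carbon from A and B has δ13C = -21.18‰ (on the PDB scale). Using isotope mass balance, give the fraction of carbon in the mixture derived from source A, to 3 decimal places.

0.397

δ_A = (0.01091793/0.01123700 − 1)×1000 = (0.971605 − 1)×1000 = -28.395‰
δ_B = (0.01105240/0.01123700 − 1)×1000 = (0.983572 − 1)×1000 = -16.428‰
f_A = (δ_mix − δ_B)/(δ_A − δ_B) = (-21.18 − (-16.428))/(-28.395 − (-16.428))
f_A = -4.752 / -11.967 = 0.3971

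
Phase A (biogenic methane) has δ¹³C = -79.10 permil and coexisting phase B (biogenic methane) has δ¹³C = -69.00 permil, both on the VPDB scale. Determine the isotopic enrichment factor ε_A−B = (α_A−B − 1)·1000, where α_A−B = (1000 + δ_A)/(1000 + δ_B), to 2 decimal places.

α_A−B = (1000 + -79.10) / (1000 + -69.00) = 920.90 / 931.00 = 0.989151
ε_A−B = (0.989151 − 1) × 1000 = -10.849 permil
(The approximation ε ≈ δ_A − δ_B would give -10.10 permil.)

-10.85 permil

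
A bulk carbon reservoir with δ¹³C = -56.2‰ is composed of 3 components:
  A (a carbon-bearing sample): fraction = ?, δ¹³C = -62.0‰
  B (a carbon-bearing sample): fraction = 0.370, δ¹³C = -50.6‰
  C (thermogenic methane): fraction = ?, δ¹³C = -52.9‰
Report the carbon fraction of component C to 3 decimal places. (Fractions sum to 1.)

0.174

Let f_C and f_A be the unknown fractions; fractions sum to 1 so f_C + f_A = 0.630.
Mass balance: Σ fᵢ·δᵢ = δ_bulk ⇒ f_C·(-52.9) + f_A·(-62.0) = -56.2 − (-18.722) = -37.478
Substitute f_A = 0.630 − f_C:
f_C·(-52.9 − -62.0) = -37.478 − 0.630×(-62.0) = 1.582
f_C = 1.582 / 9.1 = 0.1738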